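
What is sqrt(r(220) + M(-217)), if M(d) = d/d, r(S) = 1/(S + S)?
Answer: 21*sqrt(110)/220 ≈ 1.0011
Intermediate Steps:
r(S) = 1/(2*S)
M(d) = 1
sqrt(r(220) + M(-217)) = sqrt((1/2)/220 + 1) = sqrt((1/2)*(1/220) + 1) = sqrt(1/440 + 1) = sqrt(441/440) = 21*sqrt(110)/220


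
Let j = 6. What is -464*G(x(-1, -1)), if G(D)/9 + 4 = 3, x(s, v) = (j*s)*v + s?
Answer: 4176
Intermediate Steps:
x(s, v) = s + 6*s*v (x(s, v) = (6*s)*v + s = 6*s*v + s = s + 6*s*v)
G(D) = -9 (G(D) = -36 + 9*3 = -36 + 27 = -9)
-464*G(x(-1, -1)) = -464*(-9) = 4176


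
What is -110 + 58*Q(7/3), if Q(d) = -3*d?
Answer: -516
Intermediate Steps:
-110 + 58*Q(7/3) = -110 + 58*(-21/3) = -110 + 58*(-3*7/3) = -110 + 58*(-7) = -110 - 406 = -516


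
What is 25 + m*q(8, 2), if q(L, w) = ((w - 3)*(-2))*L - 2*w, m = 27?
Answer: 349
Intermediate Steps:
q(L, w) = -2*w + L*(6 - 2*w) (q(L, w) = ((-3 + w)*(-2))*L - 2*w = (6 - 2*w)*L - 2*w = L*(6 - 2*w) - 2*w = -2*w + L*(6 - 2*w))
25 + m*q(8, 2) = 25 + 27*(-2*2 + 6*8 - 2*8*2) = 25 + 27*(-4 + 48 - 32) = 25 + 27*12 = 25 + 324 = 349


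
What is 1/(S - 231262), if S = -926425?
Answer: -1/1157687 ≈ -8.6379e-7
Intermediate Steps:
1/(S - 231262) = 1/(-926425 - 231262) = 1/(-1157687) = -1/1157687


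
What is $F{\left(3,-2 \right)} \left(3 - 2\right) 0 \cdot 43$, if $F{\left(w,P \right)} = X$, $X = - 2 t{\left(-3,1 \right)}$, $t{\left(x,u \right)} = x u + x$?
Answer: $0$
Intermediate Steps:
$t{\left(x,u \right)} = x + u x$ ($t{\left(x,u \right)} = u x + x = x + u x$)
$X = 12$ ($X = - 2 \left(- 3 \left(1 + 1\right)\right) = - 2 \left(\left(-3\right) 2\right) = \left(-2\right) \left(-6\right) = 12$)
$F{\left(w,P \right)} = 12$
$F{\left(3,-2 \right)} \left(3 - 2\right) 0 \cdot 43 = 12 \left(3 - 2\right) 0 \cdot 43 = 12 \cdot 1 \cdot 0 \cdot 43 = 12 \cdot 0 \cdot 43 = 0 \cdot 43 = 0$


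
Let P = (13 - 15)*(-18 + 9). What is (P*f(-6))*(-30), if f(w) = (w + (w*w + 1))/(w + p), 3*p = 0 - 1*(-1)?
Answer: 50220/17 ≈ 2954.1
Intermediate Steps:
p = 1/3 (p = (0 - 1*(-1))/3 = (0 + 1)/3 = (1/3)*1 = 1/3 ≈ 0.33333)
f(w) = (1 + w + w**2)/(1/3 + w) (f(w) = (w + (w*w + 1))/(w + 1/3) = (w + (w**2 + 1))/(1/3 + w) = (w + (1 + w**2))/(1/3 + w) = (1 + w + w**2)/(1/3 + w))
P = 18 (P = -2*(-9) = 18)
(P*f(-6))*(-30) = (18*(3*(1 - 6 + (-6)**2)/(1 + 3*(-6))))*(-30) = (18*(3*(1 - 6 + 36)/(1 - 18)))*(-30) = (18*(3*31/(-17)))*(-30) = (18*(3*(-1/17)*31))*(-30) = (18*(-93/17))*(-30) = -1674/17*(-30) = 50220/17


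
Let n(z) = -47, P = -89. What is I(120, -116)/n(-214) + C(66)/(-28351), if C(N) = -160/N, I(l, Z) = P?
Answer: 83270647/43972401 ≈ 1.8937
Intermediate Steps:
I(l, Z) = -89
I(120, -116)/n(-214) + C(66)/(-28351) = -89/(-47) - 160/66/(-28351) = -89*(-1/47) - 160*1/66*(-1/28351) = 89/47 - 80/33*(-1/28351) = 89/47 + 80/935583 = 83270647/43972401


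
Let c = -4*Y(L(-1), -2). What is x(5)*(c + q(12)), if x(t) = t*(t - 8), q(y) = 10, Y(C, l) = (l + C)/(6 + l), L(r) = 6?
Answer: -90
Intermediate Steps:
Y(C, l) = (C + l)/(6 + l)
x(t) = t*(-8 + t)
c = -4 (c = -4*(6 - 2)/(6 - 2) = -4*4/4 = -4 ≈ -4.0000)
x(5)*(c + q(12)) = (5*(-8 + 5))*(-4 + 10) = (5*(-3))*6 = -15*6 = -90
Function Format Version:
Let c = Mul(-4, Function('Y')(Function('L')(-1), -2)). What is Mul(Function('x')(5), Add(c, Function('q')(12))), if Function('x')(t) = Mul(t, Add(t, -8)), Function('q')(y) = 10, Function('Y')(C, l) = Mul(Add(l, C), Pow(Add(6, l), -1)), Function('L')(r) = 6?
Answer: -90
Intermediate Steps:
Function('Y')(C, l) = Mul(Pow(Add(6, l), -1), Add(C, l)) (Function('Y')(C, l) = Mul(Add(C, l), Pow(Add(6, l), -1)) = Mul(Pow(Add(6, l), -1), Add(C, l)))
Function('x')(t) = Mul(t, Add(-8, t))
c = -4 (c = Mul(-4, Mul(Pow(Add(6, -2), -1), Add(6, -2))) = Mul(-4, Mul(Pow(4, -1), 4)) = Mul(-4, Mul(Rational(1, 4), 4)) = Mul(-4, 1) = -4)
Mul(Function('x')(5), Add(c, Function('q')(12))) = Mul(Mul(5, Add(-8, 5)), Add(-4, 10)) = Mul(Mul(5, -3), 6) = Mul(-15, 6) = -90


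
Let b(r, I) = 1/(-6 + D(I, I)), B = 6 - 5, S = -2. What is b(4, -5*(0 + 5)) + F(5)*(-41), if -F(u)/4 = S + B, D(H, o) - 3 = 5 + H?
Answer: -3773/23 ≈ -164.04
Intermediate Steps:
D(H, o) = 8 + H (D(H, o) = 3 + (5 + H) = 8 + H)
B = 1
b(r, I) = 1/(2 + I) (b(r, I) = 1/(-6 + (8 + I)) = 1/(2 + I))
F(u) = 4 (F(u) = -4*(-2 + 1) = -4*(-1) = 4)
b(4, -5*(0 + 5)) + F(5)*(-41) = 1/(2 - 5*(0 + 5)) + 4*(-41) = 1/(2 - 5*5) - 164 = 1/(2 - 25) - 164 = 1/(-23) - 164 = -1/23 - 164 = -3773/23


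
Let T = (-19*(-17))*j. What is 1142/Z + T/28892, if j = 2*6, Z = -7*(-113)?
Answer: 9015145/5713393 ≈ 1.5779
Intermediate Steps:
Z = 791
j = 12
T = 3876 (T = -19*(-17)*12 = 323*12 = 3876)
1142/Z + T/28892 = 1142/791 + 3876/28892 = 1142*(1/791) + 3876*(1/28892) = 1142/791 + 969/7223 = 9015145/5713393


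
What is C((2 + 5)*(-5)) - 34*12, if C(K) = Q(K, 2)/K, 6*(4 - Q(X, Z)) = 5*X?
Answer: -85879/210 ≈ -408.95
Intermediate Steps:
Q(X, Z) = 4 - 5*X/6
C(K) = (4 - 5*K/6)/K
C((2 + 5)*(-5)) - 34*12 = (-⅚ + 4/(((2 + 5)*(-5)))) - 34*12 = (-⅚ + 4/((7*(-5)))) - 408 = (-⅚ + 4/(-35)) - 408 = (-⅚ + 4*(-1/35)) - 408 = (-⅚ - 4/35) - 408 = -199/210 - 408 = -85879/210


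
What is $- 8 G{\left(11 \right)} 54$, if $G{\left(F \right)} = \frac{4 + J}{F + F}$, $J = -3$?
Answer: $- \frac{216}{11} \approx -19.636$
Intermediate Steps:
$G{\left(F \right)} = \frac{1}{2 F}$ ($G{\left(F \right)} = \frac{4 - 3}{F + F} = 1 \frac{1}{2 F} = \frac{1}{2 F}$)
$- 8 G{\left(11 \right)} 54 = - 8 \frac{1}{2 \cdot 11} \cdot 54 = - 8 \cdot \frac{1}{2} \cdot \frac{1}{11} \cdot 54 = \left(-8\right) \frac{1}{22} \cdot 54 = \left(- \frac{4}{11}\right) 54 = - \frac{216}{11}$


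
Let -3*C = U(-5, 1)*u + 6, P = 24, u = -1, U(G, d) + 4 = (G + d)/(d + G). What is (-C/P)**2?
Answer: 1/64 ≈ 0.015625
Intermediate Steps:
U(G, d) = -3 (U(G, d) = -4 + (G + d)/(d + G) = -4 + (G + d)/(G + d) = -4 + 1 = -3)
C = -3 (C = -(-3*(-1) + 6)/3 = -(3 + 6)/3 = -1/3*9 = -3)
(-C/P)**2 = (-(-3)/24)**2 = (-1*(-1/8))**2 = (1/8)**2 = 1/64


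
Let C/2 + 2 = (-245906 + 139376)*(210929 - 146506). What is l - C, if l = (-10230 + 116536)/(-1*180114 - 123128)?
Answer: 2081144445813311/151621 ≈ 1.3726e+10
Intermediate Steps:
l = -53153/151621 (l = 106306/(-180114 - 123128) = 106306/(-303242) = 106306*(-1/303242) = -53153/151621 ≈ -0.35056)
C = -13725964384 (C = -4 + 2*((-245906 + 139376)*(210929 - 146506)) = -4 + 2*(-106530*64423) = -4 + 2*(-6862982190) = -4 - 13725964380 = -13725964384)
l - C = -53153/151621 - 1*(-13725964384) = -53153/151621 + 13725964384 = 2081144445813311/151621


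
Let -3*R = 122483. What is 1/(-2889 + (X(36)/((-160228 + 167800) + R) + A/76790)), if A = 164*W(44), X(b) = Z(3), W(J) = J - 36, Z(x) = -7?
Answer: -3830553965/11066404151438 ≈ -0.00034614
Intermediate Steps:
R = -122483/3 (R = -1/3*122483 = -122483/3 ≈ -40828.)
W(J) = -36 + J
X(b) = -7
A = 1312 (A = 164*(-36 + 44) = 164*8 = 1312)
1/(-2889 + (X(36)/((-160228 + 167800) + R) + A/76790)) = 1/(-2889 + (-7/((-160228 + 167800) - 122483/3) + 1312/76790)) = 1/(-2889 + (-7/(7572 - 122483/3) + 1312*(1/76790))) = 1/(-2889 + (-7/(-99767/3) + 656/38395)) = 1/(-2889 + (-7*(-3/99767) + 656/38395)) = 1/(-2889 + (21/99767 + 656/38395)) = 1/(-2889 + 66253447/3830553965) = 1/(-11066404151438/3830553965) = -3830553965/11066404151438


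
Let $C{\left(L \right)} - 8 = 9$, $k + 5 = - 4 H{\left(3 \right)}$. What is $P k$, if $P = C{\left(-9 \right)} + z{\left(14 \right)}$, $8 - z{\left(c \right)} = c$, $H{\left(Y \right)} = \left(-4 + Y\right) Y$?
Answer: $77$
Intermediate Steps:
$H{\left(Y \right)} = Y \left(-4 + Y\right)$
$z{\left(c \right)} = 8 - c$
$k = 7$ ($k = -5 - 4 \cdot 3 \left(-4 + 3\right) = -5 - 4 \cdot 3 \left(-1\right) = -5 - -12 = -5 + 12 = 7$)
$C{\left(L \right)} = 17$ ($C{\left(L \right)} = 8 + 9 = 17$)
$P = 11$ ($P = 17 + \left(8 - 14\right) = 17 - 6 = 11$)
$P k = 11 \cdot 7 = 77$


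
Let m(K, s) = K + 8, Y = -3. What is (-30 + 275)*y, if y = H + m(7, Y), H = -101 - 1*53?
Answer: -34055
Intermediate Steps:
H = -154 (H = -101 - 53 = -154)
m(K, s) = 8 + K
y = -139 (y = -154 + (8 + 7) = -154 + 15 = -139)
(-30 + 275)*y = (-30 + 275)*(-139) = 245*(-139) = -34055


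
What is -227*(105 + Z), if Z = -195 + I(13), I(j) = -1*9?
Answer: 22473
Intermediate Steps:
I(j) = -9
Z = -204 (Z = -195 - 9 = -204)
-227*(105 + Z) = -227*(105 - 204) = -227*(-99) = 22473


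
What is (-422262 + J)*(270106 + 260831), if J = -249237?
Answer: -356523664563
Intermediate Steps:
(-422262 + J)*(270106 + 260831) = (-422262 - 249237)*(270106 + 260831) = -671499*530937 = -356523664563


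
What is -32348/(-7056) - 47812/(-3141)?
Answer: 1354835/68404 ≈ 19.806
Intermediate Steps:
-32348/(-7056) - 47812/(-3141) = -32348*(-1/7056) - 47812*(-1/3141) = 8087/1764 + 47812/3141 = 1354835/68404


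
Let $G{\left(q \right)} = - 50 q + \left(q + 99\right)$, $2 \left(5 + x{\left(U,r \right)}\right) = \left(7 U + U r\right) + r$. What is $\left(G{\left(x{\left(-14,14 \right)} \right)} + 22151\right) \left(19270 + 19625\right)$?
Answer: $1141762725$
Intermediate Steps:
$x{\left(U,r \right)} = -5 + \frac{r}{2} + \frac{7 U}{2} + \frac{U r}{2}$ ($x{\left(U,r \right)} = -5 + \frac{\left(7 U + U r\right) + r}{2} = -5 + \frac{r + 7 U + U r}{2} = -5 + \left(\frac{r}{2} + \frac{7 U}{2} + \frac{U r}{2}\right) = -5 + \frac{r}{2} + \frac{7 U}{2} + \frac{U r}{2}$)
$G{\left(q \right)} = 99 - 49 q$ ($G{\left(q \right)} = - 50 q + \left(99 + q\right) = 99 - 49 q$)
$\left(G{\left(x{\left(-14,14 \right)} \right)} + 22151\right) \left(19270 + 19625\right) = \left(\left(99 - 49 \left(-5 + \frac{1}{2} \cdot 14 + \frac{7}{2} \left(-14\right) + \frac{1}{2} \left(-14\right) 14\right)\right) + 22151\right) \left(19270 + 19625\right) = \left(\left(99 - 49 \left(-5 + 7 - 49 - 98\right)\right) + 22151\right) 38895 = \left(\left(99 - -7105\right) + 22151\right) 38895 = \left(\left(99 + 7105\right) + 22151\right) 38895 = \left(7204 + 22151\right) 38895 = 29355 \cdot 38895 = 1141762725$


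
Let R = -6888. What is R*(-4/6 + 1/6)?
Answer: 3444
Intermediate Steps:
R*(-4/6 + 1/6) = -6888*(-4/6 + 1/6) = -6888*(-4*⅙ + 1*(⅙)) = -6888*(-⅔ + ⅙) = -6888*(-½) = 3444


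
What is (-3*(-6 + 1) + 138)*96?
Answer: 14688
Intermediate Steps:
(-3*(-6 + 1) + 138)*96 = (-3*(-5) + 138)*96 = (15 + 138)*96 = 153*96 = 14688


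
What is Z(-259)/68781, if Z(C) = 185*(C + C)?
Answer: -95830/68781 ≈ -1.3933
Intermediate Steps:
Z(C) = 370*C (Z(C) = 185*(2*C) = 370*C)
Z(-259)/68781 = (370*(-259))/68781 = -95830*1/68781 = -95830/68781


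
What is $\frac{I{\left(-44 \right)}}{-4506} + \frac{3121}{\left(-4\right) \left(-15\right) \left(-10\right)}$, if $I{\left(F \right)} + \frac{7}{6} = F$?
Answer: $- \frac{7018063}{1351800} \approx -5.1916$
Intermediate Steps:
$I{\left(F \right)} = - \frac{7}{6} + F$
$\frac{I{\left(-44 \right)}}{-4506} + \frac{3121}{\left(-4\right) \left(-15\right) \left(-10\right)} = \frac{- \frac{7}{6} - 44}{-4506} + \frac{3121}{\left(-4\right) \left(-15\right) \left(-10\right)} = \left(- \frac{271}{6}\right) \left(- \frac{1}{4506}\right) + \frac{3121}{60 \left(-10\right)} = \frac{271}{27036} + \frac{3121}{-600} = \frac{271}{27036} + 3121 \left(- \frac{1}{600}\right) = \frac{271}{27036} - \frac{3121}{600} = - \frac{7018063}{1351800}$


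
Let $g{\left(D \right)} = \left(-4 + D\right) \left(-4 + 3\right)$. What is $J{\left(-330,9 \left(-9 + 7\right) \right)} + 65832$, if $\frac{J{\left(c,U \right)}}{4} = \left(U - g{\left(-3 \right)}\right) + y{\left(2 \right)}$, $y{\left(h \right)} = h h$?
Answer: $65748$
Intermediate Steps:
$y{\left(h \right)} = h^{2}$
$g{\left(D \right)} = 4 - D$ ($g{\left(D \right)} = \left(-4 + D\right) \left(-1\right) = 4 - D$)
$J{\left(c,U \right)} = -12 + 4 U$ ($J{\left(c,U \right)} = 4 \left(\left(U - \left(4 - -3\right)\right) + 2^{2}\right) = 4 \left(\left(U - \left(4 + 3\right)\right) + 4\right) = 4 \left(\left(U - 7\right) + 4\right) = 4 \left(\left(-7 + U\right) + 4\right) = 4 \left(-3 + U\right) = -12 + 4 U$)
$J{\left(-330,9 \left(-9 + 7\right) \right)} + 65832 = \left(-12 + 4 \cdot 9 \left(-9 + 7\right)\right) + 65832 = \left(-12 + 4 \cdot 9 \left(-2\right)\right) + 65832 = \left(-12 + 4 \left(-18\right)\right) + 65832 = \left(-12 - 72\right) + 65832 = -84 + 65832 = 65748$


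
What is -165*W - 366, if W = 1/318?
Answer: -38851/106 ≈ -366.52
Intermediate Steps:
W = 1/318 ≈ 0.0031447
-165*W - 366 = -165*1/318 - 366 = -55/106 - 366 = -38851/106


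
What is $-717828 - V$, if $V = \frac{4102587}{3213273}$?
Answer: $- \frac{768860477877}{1071091} \approx -7.1783 \cdot 10^{5}$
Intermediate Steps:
$V = \frac{1367529}{1071091}$ ($V = 4102587 \cdot \frac{1}{3213273} = \frac{1367529}{1071091} \approx 1.2768$)
$-717828 - V = -717828 - \frac{1367529}{1071091} = - \frac{768860477877}{1071091}$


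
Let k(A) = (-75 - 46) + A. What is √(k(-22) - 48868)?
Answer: 31*I*√51 ≈ 221.38*I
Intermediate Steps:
k(A) = -121 + A
√(k(-22) - 48868) = √((-121 - 22) - 48868) = √(-143 - 48868) = √(-49011) = 31*I*√51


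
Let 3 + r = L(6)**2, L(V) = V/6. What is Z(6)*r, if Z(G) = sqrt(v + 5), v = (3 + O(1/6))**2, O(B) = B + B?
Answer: -2*sqrt(145)/3 ≈ -8.0277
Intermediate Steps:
L(V) = V/6 (L(V) = V*(1/6) = V/6)
r = -2 (r = -3 + ((1/6)*6)**2 = -3 + 1**2 = -3 + 1 = -2)
O(B) = 2*B
v = 100/9 (v = (3 + 2/6)**2 = (3 + 2*(1/6))**2 = (3 + 1/3)**2 = (10/3)**2 = 100/9 ≈ 11.111)
Z(G) = sqrt(145)/3 (Z(G) = sqrt(100/9 + 5) = sqrt(145/9) = sqrt(145)/3)
Z(6)*r = (sqrt(145)/3)*(-2) = -2*sqrt(145)/3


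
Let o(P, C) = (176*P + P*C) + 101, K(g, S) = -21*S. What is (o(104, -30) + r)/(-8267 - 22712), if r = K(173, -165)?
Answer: -18750/30979 ≈ -0.60525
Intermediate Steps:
o(P, C) = 101 + 176*P + C*P (o(P, C) = (176*P + C*P) + 101 = 101 + 176*P + C*P)
r = 3465 (r = -21*(-165) = 3465)
(o(104, -30) + r)/(-8267 - 22712) = ((101 + 176*104 - 30*104) + 3465)/(-8267 - 22712) = ((101 + 18304 - 3120) + 3465)/(-30979) = (15285 + 3465)*(-1/30979) = 18750*(-1/30979) = -18750/30979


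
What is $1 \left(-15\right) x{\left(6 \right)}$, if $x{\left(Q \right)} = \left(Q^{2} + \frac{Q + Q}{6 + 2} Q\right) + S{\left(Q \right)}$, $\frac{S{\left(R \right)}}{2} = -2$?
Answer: $-615$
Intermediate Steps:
$S{\left(R \right)} = -4$ ($S{\left(R \right)} = 2 \left(-2\right) = -4$)
$x{\left(Q \right)} = -4 + \frac{5 Q^{2}}{4}$ ($x{\left(Q \right)} = \left(Q^{2} + \frac{Q + Q}{6 + 2} Q\right) - 4 = \left(Q^{2} + \frac{2 Q}{8} Q\right) - 4 = \left(Q^{2} + 2 Q \frac{1}{8} Q\right) - 4 = \left(Q^{2} + \frac{Q}{4} Q\right) - 4 = \left(Q^{2} + \frac{Q^{2}}{4}\right) - 4 = \frac{5 Q^{2}}{4} - 4 = -4 + \frac{5 Q^{2}}{4}$)
$1 \left(-15\right) x{\left(6 \right)} = 1 \left(-15\right) \left(-4 + \frac{5 \cdot 6^{2}}{4}\right) = - 15 \left(-4 + \frac{5}{4} \cdot 36\right) = - 15 \left(-4 + 45\right) = \left(-15\right) 41 = -615$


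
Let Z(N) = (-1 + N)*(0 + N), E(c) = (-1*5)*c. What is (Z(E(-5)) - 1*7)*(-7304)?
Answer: -4331272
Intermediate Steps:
E(c) = -5*c
Z(N) = N*(-1 + N) (Z(N) = (-1 + N)*N = N*(-1 + N))
(Z(E(-5)) - 1*7)*(-7304) = ((-5*(-5))*(-1 - 5*(-5)) - 1*7)*(-7304) = (25*(-1 + 25) - 7)*(-7304) = (25*24 - 7)*(-7304) = (600 - 7)*(-7304) = 593*(-7304) = -4331272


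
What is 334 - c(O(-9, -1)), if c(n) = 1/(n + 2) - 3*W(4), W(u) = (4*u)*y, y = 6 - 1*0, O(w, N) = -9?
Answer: 4355/7 ≈ 622.14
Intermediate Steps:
y = 6 (y = 6 + 0 = 6)
W(u) = 24*u (W(u) = (4*u)*6 = 24*u)
c(n) = -288 + 1/(2 + n) (c(n) = 1/(n + 2) - 72*4 = 1/(2 + n) - 3*96 = 1/(2 + n) - 288 = -288 + 1/(2 + n))
334 - c(O(-9, -1)) = 334 - (-575 - 288*(-9))/(2 - 9) = 334 - (-575 + 2592)/(-7) = 334 - (-1)*2017/7 = 334 - 1*(-2017/7) = 334 + 2017/7 = 4355/7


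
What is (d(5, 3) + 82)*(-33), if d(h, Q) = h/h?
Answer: -2739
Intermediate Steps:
d(h, Q) = 1
(d(5, 3) + 82)*(-33) = (1 + 82)*(-33) = 83*(-33) = -2739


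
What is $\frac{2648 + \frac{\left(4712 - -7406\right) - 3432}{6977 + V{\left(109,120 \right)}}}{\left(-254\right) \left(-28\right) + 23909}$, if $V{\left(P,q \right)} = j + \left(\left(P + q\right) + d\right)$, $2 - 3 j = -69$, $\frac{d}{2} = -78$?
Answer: $\frac{56219266}{658296641} \approx 0.085401$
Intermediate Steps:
$d = -156$ ($d = 2 \left(-78\right) = -156$)
$j = \frac{71}{3}$ ($j = \frac{2}{3} - -23 = \frac{2}{3} + 23 = \frac{71}{3} \approx 23.667$)
$V{\left(P,q \right)} = - \frac{397}{3} + P + q$ ($V{\left(P,q \right)} = \frac{71}{3} - \left(156 - P - q\right) = \frac{71}{3} + \left(-156 + P + q\right) = - \frac{397}{3} + P + q$)
$\frac{2648 + \frac{\left(4712 - -7406\right) - 3432}{6977 + V{\left(109,120 \right)}}}{\left(-254\right) \left(-28\right) + 23909} = \frac{2648 + \frac{\left(4712 - -7406\right) - 3432}{6977 + \left(- \frac{397}{3} + 109 + 120\right)}}{\left(-254\right) \left(-28\right) + 23909} = \frac{2648 + \frac{\left(4712 + 7406\right) - 3432}{6977 + \frac{290}{3}}}{7112 + 23909} = \frac{2648 + \frac{12118 - 3432}{\frac{21221}{3}}}{31021} = \left(2648 + 8686 \cdot \frac{3}{21221}\right) \frac{1}{31021} = \left(2648 + \frac{26058}{21221}\right) \frac{1}{31021} = \frac{56219266}{21221} \cdot \frac{1}{31021} = \frac{56219266}{658296641}$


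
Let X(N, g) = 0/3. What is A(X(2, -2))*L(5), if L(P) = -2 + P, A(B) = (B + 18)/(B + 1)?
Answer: 54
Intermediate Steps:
X(N, g) = 0 (X(N, g) = 0*(⅓) = 0)
A(B) = (18 + B)/(1 + B)
A(X(2, -2))*L(5) = ((18 + 0)/(1 + 0))*(-2 + 5) = (18/1)*3 = (1*18)*3 = 18*3 = 54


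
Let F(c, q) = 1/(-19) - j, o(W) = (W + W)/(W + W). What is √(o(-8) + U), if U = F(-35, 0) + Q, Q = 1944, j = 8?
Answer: √699238/19 ≈ 44.011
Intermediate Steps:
o(W) = 1 (o(W) = (2*W)/((2*W)) = (2*W)*(1/(2*W)) = 1)
F(c, q) = -153/19 (F(c, q) = 1/(-19) - 1*8 = -1/19 - 8 = -153/19)
U = 36783/19 (U = -153/19 + 1944 = 36783/19 ≈ 1935.9)
√(o(-8) + U) = √(1 + 36783/19) = √(36802/19) = √699238/19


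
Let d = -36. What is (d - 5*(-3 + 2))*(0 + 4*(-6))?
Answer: 744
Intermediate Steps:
(d - 5*(-3 + 2))*(0 + 4*(-6)) = (-36 - 5*(-3 + 2))*(0 + 4*(-6)) = (-36 - 5*(-1))*(0 - 24) = (-36 + 5)*(-24) = -31*(-24) = 744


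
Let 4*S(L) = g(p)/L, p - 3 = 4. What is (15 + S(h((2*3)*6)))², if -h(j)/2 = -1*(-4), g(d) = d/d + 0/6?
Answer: 229441/1024 ≈ 224.06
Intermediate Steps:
p = 7 (p = 3 + 4 = 7)
g(d) = 1 (g(d) = 1 + 0*(⅙) = 1 + 0 = 1)
h(j) = -8 (h(j) = -(-2)*(-4) = -2*4 = -8)
S(L) = 1/(4*L) (S(L) = (1/L)/4 = 1/(4*L))
(15 + S(h((2*3)*6)))² = (15 + (¼)/(-8))² = (15 + (¼)*(-⅛))² = (15 - 1/32)² = (479/32)² = 229441/1024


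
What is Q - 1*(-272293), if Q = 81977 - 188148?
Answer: 166122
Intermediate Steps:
Q = -106171
Q - 1*(-272293) = -106171 - 1*(-272293) = -106171 + 272293 = 166122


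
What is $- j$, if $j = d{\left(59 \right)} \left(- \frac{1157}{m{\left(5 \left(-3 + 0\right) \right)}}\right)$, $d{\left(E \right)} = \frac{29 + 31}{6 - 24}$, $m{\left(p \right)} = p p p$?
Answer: $\frac{2314}{2025} \approx 1.1427$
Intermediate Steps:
$m{\left(p \right)} = p^{3}$ ($m{\left(p \right)} = p^{2} p = p^{3}$)
$d{\left(E \right)} = - \frac{10}{3}$ ($d{\left(E \right)} = \frac{60}{-18} = 60 \left(- \frac{1}{18}\right) = - \frac{10}{3}$)
$j = - \frac{2314}{2025}$ ($j = - \frac{10 \left(- \frac{1157}{\left(5 \left(-3 + 0\right)\right)^{3}}\right)}{3} = - \frac{10 \left(- \frac{1157}{\left(5 \left(-3\right)\right)^{3}}\right)}{3} = - \frac{10 \left(- \frac{1157}{\left(-15\right)^{3}}\right)}{3} = - \frac{10 \left(- \frac{1157}{-3375}\right)}{3} = - \frac{10 \left(\left(-1157\right) \left(- \frac{1}{3375}\right)\right)}{3} = \left(- \frac{10}{3}\right) \frac{1157}{3375} = - \frac{2314}{2025} \approx -1.1427$)
$- j = \left(-1\right) \left(- \frac{2314}{2025}\right) = \frac{2314}{2025}$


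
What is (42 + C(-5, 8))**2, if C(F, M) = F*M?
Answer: 4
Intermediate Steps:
(42 + C(-5, 8))**2 = (42 - 5*8)**2 = (42 - 40)**2 = 2**2 = 4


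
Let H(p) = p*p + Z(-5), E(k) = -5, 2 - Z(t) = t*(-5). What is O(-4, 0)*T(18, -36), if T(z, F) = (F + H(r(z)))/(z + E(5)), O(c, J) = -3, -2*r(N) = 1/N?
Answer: 76463/5616 ≈ 13.615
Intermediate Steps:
Z(t) = 2 + 5*t (Z(t) = 2 - t*(-5) = 2 - (-5)*t = 2 + 5*t)
r(N) = -1/(2*N)
H(p) = -23 + p**2 (H(p) = p*p + (2 + 5*(-5)) = p**2 + (2 - 25) = p**2 - 23 = -23 + p**2)
T(z, F) = (-23 + F + 1/(4*z**2))/(-5 + z) (T(z, F) = (F + (-23 + (-1/(2*z))**2))/(z - 5) = (F + (-23 + 1/(4*z**2)))/(-5 + z) = (-23 + F + 1/(4*z**2))/(-5 + z))
O(-4, 0)*T(18, -36) = -3*(1 + 4*18**2*(-23 - 36))/(4*18**2*(-5 + 18)) = -3*(1 + 4*324*(-59))/(4*324*13) = -3*(1 - 76464)/(4*324*13) = -3*(-76463)/(4*324*13) = -3*(-76463/16848) = 76463/5616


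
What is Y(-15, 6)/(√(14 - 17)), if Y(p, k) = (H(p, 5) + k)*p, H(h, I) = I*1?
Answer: 55*I*√3 ≈ 95.263*I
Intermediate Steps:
H(h, I) = I
Y(p, k) = p*(5 + k) (Y(p, k) = (5 + k)*p = p*(5 + k))
Y(-15, 6)/(√(14 - 17)) = (-15*(5 + 6))/(√(14 - 17)) = (-15*11)/(√(-3)) = -165*(-I*√3/3) = -(-55)*I*√3 = 55*I*√3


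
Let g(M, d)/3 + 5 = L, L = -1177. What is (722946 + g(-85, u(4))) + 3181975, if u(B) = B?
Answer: 3901375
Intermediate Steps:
g(M, d) = -3546 (g(M, d) = -15 + 3*(-1177) = -15 - 3531 = -3546)
(722946 + g(-85, u(4))) + 3181975 = (722946 - 3546) + 3181975 = 719400 + 3181975 = 3901375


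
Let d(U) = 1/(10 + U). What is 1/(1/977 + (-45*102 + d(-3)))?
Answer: -6839/31390026 ≈ -0.00021787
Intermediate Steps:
1/(1/977 + (-45*102 + d(-3))) = 1/(1/977 + (-45*102 + 1/(10 - 3))) = 1/(1/977 + (-4590 + 1/7)) = 1/(1/977 + (-4590 + ⅐)) = 1/(1/977 - 32129/7) = 1/(-31390026/6839) = -6839/31390026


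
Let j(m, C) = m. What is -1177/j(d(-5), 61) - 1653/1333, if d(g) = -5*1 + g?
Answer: 1552411/13330 ≈ 116.46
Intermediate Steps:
d(g) = -5 + g
-1177/j(d(-5), 61) - 1653/1333 = -1177/(-5 - 5) - 1653/1333 = -1177/(-10) - 1653*1/1333 = -1177*(-⅒) - 1653/1333 = 1177/10 - 1653/1333 = 1552411/13330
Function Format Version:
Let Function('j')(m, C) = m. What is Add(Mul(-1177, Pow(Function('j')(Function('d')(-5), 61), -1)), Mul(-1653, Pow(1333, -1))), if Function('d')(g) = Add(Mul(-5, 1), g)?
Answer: Rational(1552411, 13330) ≈ 116.46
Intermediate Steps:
Function('d')(g) = Add(-5, g)
Add(Mul(-1177, Pow(Function('j')(Function('d')(-5), 61), -1)), Mul(-1653, Pow(1333, -1))) = Add(Mul(-1177, Pow(Add(-5, -5), -1)), Mul(-1653, Pow(1333, -1))) = Add(Mul(-1177, Pow(-10, -1)), Mul(-1653, Rational(1, 1333))) = Add(Mul(-1177, Rational(-1, 10)), Rational(-1653, 1333)) = Add(Rational(1177, 10), Rational(-1653, 1333)) = Rational(1552411, 13330)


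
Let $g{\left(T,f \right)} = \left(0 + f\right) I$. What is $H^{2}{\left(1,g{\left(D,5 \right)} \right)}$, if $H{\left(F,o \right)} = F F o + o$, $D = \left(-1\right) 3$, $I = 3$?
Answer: $900$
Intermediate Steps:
$D = -3$
$g{\left(T,f \right)} = 3 f$ ($g{\left(T,f \right)} = \left(0 + f\right) 3 = f 3 = 3 f$)
$H{\left(F,o \right)} = o + o F^{2}$ ($H{\left(F,o \right)} = F^{2} o + o = o F^{2} + o = o + o F^{2}$)
$H^{2}{\left(1,g{\left(D,5 \right)} \right)} = \left(3 \cdot 5 \left(1 + 1^{2}\right)\right)^{2} = \left(15 \left(1 + 1\right)\right)^{2} = \left(15 \cdot 2\right)^{2} = 30^{2} = 900$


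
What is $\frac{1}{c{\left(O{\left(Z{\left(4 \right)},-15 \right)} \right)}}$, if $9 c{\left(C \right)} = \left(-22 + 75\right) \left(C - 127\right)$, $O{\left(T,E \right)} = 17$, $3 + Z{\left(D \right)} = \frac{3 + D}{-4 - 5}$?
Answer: $- \frac{9}{5830} \approx -0.0015437$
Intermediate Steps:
$Z{\left(D \right)} = - \frac{10}{3} - \frac{D}{9}$ ($Z{\left(D \right)} = -3 + \frac{3 + D}{-4 - 5} = -3 + \frac{3 + D}{-9} = -3 + \left(3 + D\right) \left(- \frac{1}{9}\right) = -3 - \left(\frac{1}{3} + \frac{D}{9}\right) = - \frac{10}{3} - \frac{D}{9}$)
$c{\left(C \right)} = - \frac{6731}{9} + \frac{53 C}{9}$ ($c{\left(C \right)} = \frac{\left(-22 + 75\right) \left(C - 127\right)}{9} = \frac{53 \left(-127 + C\right)}{9} = \frac{-6731 + 53 C}{9} = - \frac{6731}{9} + \frac{53 C}{9}$)
$\frac{1}{c{\left(O{\left(Z{\left(4 \right)},-15 \right)} \right)}} = \frac{1}{- \frac{6731}{9} + \frac{53}{9} \cdot 17} = \frac{1}{- \frac{6731}{9} + \frac{901}{9}} = \frac{1}{- \frac{5830}{9}} = - \frac{9}{5830}$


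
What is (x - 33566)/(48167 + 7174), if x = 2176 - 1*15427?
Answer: -46817/55341 ≈ -0.84597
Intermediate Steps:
x = -13251 (x = 2176 - 15427 = -13251)
(x - 33566)/(48167 + 7174) = (-13251 - 33566)/(48167 + 7174) = -46817/55341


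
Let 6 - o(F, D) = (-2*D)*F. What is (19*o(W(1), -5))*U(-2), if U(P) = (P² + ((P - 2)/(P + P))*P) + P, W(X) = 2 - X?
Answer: 0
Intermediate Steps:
o(F, D) = 6 + 2*D*F (o(F, D) = 6 - (-2*D)*F = 6 - (-2)*D*F = 6 + 2*D*F)
U(P) = -1 + P² + 3*P/2 (U(P) = (P² + ((-2 + P)/((2*P)))*P) + P = (P² + ((-2 + P)*(1/(2*P)))*P) + P = (P² + ((-2 + P)/(2*P))*P) + P = (P² + (-1 + P/2)) + P = (-1 + P² + P/2) + P = -1 + P² + 3*P/2)
(19*o(W(1), -5))*U(-2) = (19*(6 + 2*(-5)*(2 - 1*1)))*(-1 + (-2)² + (3/2)*(-2)) = (19*(6 + 2*(-5)*(2 - 1)))*(-1 + 4 - 3) = (19*(6 + 2*(-5)*1))*0 = (19*(6 - 10))*0 = (19*(-4))*0 = -76*0 = 0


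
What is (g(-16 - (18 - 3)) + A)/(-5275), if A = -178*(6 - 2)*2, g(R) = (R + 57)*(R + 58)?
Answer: 722/5275 ≈ 0.13687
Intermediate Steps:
g(R) = (57 + R)*(58 + R)
A = -1424 (A = -712*2 = -178*8 = -1424)
(g(-16 - (18 - 3)) + A)/(-5275) = ((3306 + (-16 - (18 - 3))**2 + 115*(-16 - (18 - 3))) - 1424)/(-5275) = ((3306 + (-16 - 1*15)**2 + 115*(-16 - 1*15)) - 1424)*(-1/5275) = ((3306 + (-16 - 15)**2 + 115*(-16 - 15)) - 1424)*(-1/5275) = ((3306 + (-31)**2 + 115*(-31)) - 1424)*(-1/5275) = ((3306 + 961 - 3565) - 1424)*(-1/5275) = (702 - 1424)*(-1/5275) = -722*(-1/5275) = 722/5275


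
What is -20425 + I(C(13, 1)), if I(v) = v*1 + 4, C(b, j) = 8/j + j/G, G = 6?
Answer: -122477/6 ≈ -20413.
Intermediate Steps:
C(b, j) = 8/j + j/6
I(v) = 4 + v (I(v) = v + 4 = 4 + v)
-20425 + I(C(13, 1)) = -20425 + (4 + (8/1 + (1/6)*1)) = -20425 + (4 + (8*1 + 1/6)) = -20425 + (4 + (8 + 1/6)) = -20425 + (4 + 49/6) = -20425 + 73/6 = -122477/6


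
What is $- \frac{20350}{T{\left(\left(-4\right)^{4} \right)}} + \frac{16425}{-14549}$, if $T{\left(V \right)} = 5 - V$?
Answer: $\frac{291949475}{3651799} \approx 79.947$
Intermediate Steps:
$- \frac{20350}{T{\left(\left(-4\right)^{4} \right)}} + \frac{16425}{-14549} = - \frac{20350}{5 - \left(-4\right)^{4}} + \frac{16425}{-14549} = - \frac{20350}{5 - 256} + 16425 \left(- \frac{1}{14549}\right) = - \frac{20350}{5 - 256} - \frac{16425}{14549} = - \frac{20350}{-251} - \frac{16425}{14549} = \left(-20350\right) \left(- \frac{1}{251}\right) - \frac{16425}{14549} = \frac{20350}{251} - \frac{16425}{14549} = \frac{291949475}{3651799}$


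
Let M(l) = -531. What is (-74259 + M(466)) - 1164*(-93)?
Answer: 33462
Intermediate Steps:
(-74259 + M(466)) - 1164*(-93) = (-74259 - 531) - 1164*(-93) = -74790 + 108252 = 33462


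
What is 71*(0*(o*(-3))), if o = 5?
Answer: 0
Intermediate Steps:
71*(0*(o*(-3))) = 71*(0*(5*(-3))) = 71*(0*(-15)) = 71*0 = 0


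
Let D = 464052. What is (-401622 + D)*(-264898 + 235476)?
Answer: -1836815460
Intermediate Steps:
(-401622 + D)*(-264898 + 235476) = (-401622 + 464052)*(-264898 + 235476) = 62430*(-29422) = -1836815460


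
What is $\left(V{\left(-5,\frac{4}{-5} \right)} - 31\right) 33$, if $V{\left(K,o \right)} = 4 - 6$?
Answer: $-1089$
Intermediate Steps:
$V{\left(K,o \right)} = -2$ ($V{\left(K,o \right)} = 4 - 6 = -2$)
$\left(V{\left(-5,\frac{4}{-5} \right)} - 31\right) 33 = \left(-2 - 31\right) 33 = \left(-33\right) 33 = -1089$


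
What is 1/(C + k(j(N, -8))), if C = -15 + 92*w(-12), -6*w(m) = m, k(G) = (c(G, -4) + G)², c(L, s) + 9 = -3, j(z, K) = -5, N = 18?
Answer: 1/458 ≈ 0.0021834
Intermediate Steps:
c(L, s) = -12 (c(L, s) = -9 - 3 = -12)
k(G) = (-12 + G)²
w(m) = -m/6
C = 169 (C = -15 + 92*(-⅙*(-12)) = -15 + 92*2 = -15 + 184 = 169)
1/(C + k(j(N, -8))) = 1/(169 + (-12 - 5)²) = 1/(169 + (-17)²) = 1/(169 + 289) = 1/458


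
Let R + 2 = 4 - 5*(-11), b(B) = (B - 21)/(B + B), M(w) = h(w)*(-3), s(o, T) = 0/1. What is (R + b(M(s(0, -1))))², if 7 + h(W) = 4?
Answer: 28561/9 ≈ 3173.4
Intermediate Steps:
h(W) = -3 (h(W) = -7 + 4 = -3)
s(o, T) = 0 (s(o, T) = 0*1 = 0)
M(w) = 9 (M(w) = -3*(-3) = 9)
b(B) = (-21 + B)/(2*B) (b(B) = (-21 + B)/((2*B)) = (-21 + B)*(1/(2*B)) = (-21 + B)/(2*B))
R = 57 (R = -2 + (4 - 5*(-11)) = -2 + (4 + 55) = -2 + 59 = 57)
(R + b(M(s(0, -1))))² = (57 + (½)*(-21 + 9)/9)² = (57 + (½)*(⅑)*(-12))² = (57 - ⅔)² = (169/3)² = 28561/9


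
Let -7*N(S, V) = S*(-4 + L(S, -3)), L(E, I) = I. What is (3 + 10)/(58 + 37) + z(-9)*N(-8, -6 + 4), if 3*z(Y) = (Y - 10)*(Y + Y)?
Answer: -86627/95 ≈ -911.86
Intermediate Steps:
N(S, V) = S (N(S, V) = -S*(-4 - 3)/7 = -S*(-7)/7 = -(-1)*S = S)
z(Y) = 2*Y*(-10 + Y)/3 (z(Y) = ((Y - 10)*(Y + Y))/3 = ((-10 + Y)*(2*Y))/3 = (2*Y*(-10 + Y))/3 = 2*Y*(-10 + Y)/3)
(3 + 10)/(58 + 37) + z(-9)*N(-8, -6 + 4) = (3 + 10)/(58 + 37) + ((⅔)*(-9)*(-10 - 9))*(-8) = 13/95 + ((⅔)*(-9)*(-19))*(-8) = 13*(1/95) + 114*(-8) = 13/95 - 912 = -86627/95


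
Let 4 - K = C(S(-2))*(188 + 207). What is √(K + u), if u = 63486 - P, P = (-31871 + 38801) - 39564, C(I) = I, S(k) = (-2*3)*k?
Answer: 2*√22846 ≈ 302.30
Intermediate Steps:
S(k) = -6*k
P = -32634 (P = 6930 - 39564 = -32634)
K = -4736 (K = 4 - (-6*(-2))*(188 + 207) = 4 - 12*395 = 4 - 1*4740 = 4 - 4740 = -4736)
u = 96120 (u = 63486 - 1*(-32634) = 63486 + 32634 = 96120)
√(K + u) = √(-4736 + 96120) = √91384 = 2*√22846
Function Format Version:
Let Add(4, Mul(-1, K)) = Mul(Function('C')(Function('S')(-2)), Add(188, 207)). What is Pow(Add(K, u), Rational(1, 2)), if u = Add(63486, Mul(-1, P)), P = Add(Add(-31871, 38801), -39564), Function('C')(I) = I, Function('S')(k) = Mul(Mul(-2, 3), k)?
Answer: Mul(2, Pow(22846, Rational(1, 2))) ≈ 302.30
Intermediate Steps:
Function('S')(k) = Mul(-6, k)
P = -32634 (P = Add(6930, -39564) = -32634)
K = -4736 (K = Add(4, Mul(-1, Mul(Mul(-6, -2), Add(188, 207)))) = Add(4, Mul(-1, Mul(12, 395))) = Add(4, Mul(-1, 4740)) = Add(4, -4740) = -4736)
u = 96120 (u = Add(63486, Mul(-1, -32634)) = Add(63486, 32634) = 96120)
Pow(Add(K, u), Rational(1, 2)) = Pow(Add(-4736, 96120), Rational(1, 2)) = Pow(91384, Rational(1, 2)) = Mul(2, Pow(22846, Rational(1, 2)))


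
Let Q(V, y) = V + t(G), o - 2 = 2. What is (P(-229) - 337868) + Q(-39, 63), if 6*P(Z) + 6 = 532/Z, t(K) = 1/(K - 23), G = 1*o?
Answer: -4410718865/13053 ≈ -3.3791e+5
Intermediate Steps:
o = 4 (o = 2 + 2 = 4)
G = 4 (G = 1*4 = 4)
t(K) = 1/(-23 + K)
Q(V, y) = -1/19 + V (Q(V, y) = V + 1/(-23 + 4) = V + 1/(-19) = V - 1/19 = -1/19 + V)
P(Z) = -1 + 266/(3*Z) (P(Z) = -1 + (532/Z)/6 = -1 + 266/(3*Z))
(P(-229) - 337868) + Q(-39, 63) = ((266/3 - 1*(-229))/(-229) - 337868) + (-1/19 - 39) = (-(266/3 + 229)/229 - 337868) - 742/19 = (-1/229*953/3 - 337868) - 742/19 = (-953/687 - 337868) - 742/19 = -232116269/687 - 742/19 = -4410718865/13053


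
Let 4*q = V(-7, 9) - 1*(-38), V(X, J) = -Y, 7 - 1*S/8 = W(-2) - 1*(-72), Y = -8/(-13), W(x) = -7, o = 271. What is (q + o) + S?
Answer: -4775/26 ≈ -183.65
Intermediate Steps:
Y = 8/13 (Y = -8*(-1/13) = 8/13 ≈ 0.61539)
S = -464 (S = 56 - 8*(-7 - 1*(-72)) = 56 - 8*(-7 + 72) = 56 - 8*65 = 56 - 520 = -464)
V(X, J) = -8/13 (V(X, J) = -1*8/13 = -8/13)
q = 243/26 (q = (-8/13 - 1*(-38))/4 = (-8/13 + 38)/4 = (¼)*(486/13) = 243/26 ≈ 9.3462)
(q + o) + S = (243/26 + 271) - 464 = 7289/26 - 464 = -4775/26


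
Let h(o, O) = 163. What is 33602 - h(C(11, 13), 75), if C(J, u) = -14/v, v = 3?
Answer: 33439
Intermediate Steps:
C(J, u) = -14/3
33602 - h(C(11, 13), 75) = 33602 - 1*163 = 33602 - 163 = 33439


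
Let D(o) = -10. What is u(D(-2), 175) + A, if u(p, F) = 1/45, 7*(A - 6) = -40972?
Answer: -1841843/315 ≈ -5847.1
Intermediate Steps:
A = -40930/7 (A = 6 + (⅐)*(-40972) = 6 - 40972/7 = -40930/7 ≈ -5847.1)
u(p, F) = 1/45
u(D(-2), 175) + A = 1/45 - 40930/7 = -1841843/315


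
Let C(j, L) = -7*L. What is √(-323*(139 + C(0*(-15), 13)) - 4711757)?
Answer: 29*I*√5621 ≈ 2174.2*I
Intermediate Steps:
√(-323*(139 + C(0*(-15), 13)) - 4711757) = √(-323*(139 - 7*13) - 4711757) = √(-323*(139 - 91) - 4711757) = √(-323*48 - 4711757) = √(-15504 - 4711757) = √(-4727261) = 29*I*√5621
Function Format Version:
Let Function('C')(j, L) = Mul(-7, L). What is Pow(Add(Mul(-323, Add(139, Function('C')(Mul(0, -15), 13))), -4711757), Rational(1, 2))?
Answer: Mul(29, I, Pow(5621, Rational(1, 2))) ≈ Mul(2174.2, I)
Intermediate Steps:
Pow(Add(Mul(-323, Add(139, Function('C')(Mul(0, -15), 13))), -4711757), Rational(1, 2)) = Pow(Add(Mul(-323, Add(139, Mul(-7, 13))), -4711757), Rational(1, 2)) = Pow(Add(Mul(-323, Add(139, -91)), -4711757), Rational(1, 2)) = Pow(Add(Mul(-323, 48), -4711757), Rational(1, 2)) = Pow(Add(-15504, -4711757), Rational(1, 2)) = Pow(-4727261, Rational(1, 2)) = Mul(29, I, Pow(5621, Rational(1, 2)))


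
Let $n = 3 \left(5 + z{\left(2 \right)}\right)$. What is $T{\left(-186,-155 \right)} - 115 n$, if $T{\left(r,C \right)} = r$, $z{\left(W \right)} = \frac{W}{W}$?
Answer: $-2256$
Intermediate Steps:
$z{\left(W \right)} = 1$
$n = 18$ ($n = 3 \left(5 + 1\right) = 3 \cdot 6 = 18$)
$T{\left(-186,-155 \right)} - 115 n = -186 - 2070 = -2256$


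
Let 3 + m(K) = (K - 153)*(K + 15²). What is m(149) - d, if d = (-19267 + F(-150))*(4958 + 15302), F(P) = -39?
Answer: 391138061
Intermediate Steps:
m(K) = -3 + (-153 + K)*(225 + K) (m(K) = -3 + (K - 153)*(K + 15²) = -3 + (-153 + K)*(K + 225) = -3 + (-153 + K)*(225 + K))
d = -391139560 (d = (-19267 - 39)*(4958 + 15302) = -19306*20260 = -391139560)
m(149) - d = (-34428 + 149² + 72*149) - 1*(-391139560) = (-34428 + 22201 + 10728) + 391139560 = -1499 + 391139560 = 391138061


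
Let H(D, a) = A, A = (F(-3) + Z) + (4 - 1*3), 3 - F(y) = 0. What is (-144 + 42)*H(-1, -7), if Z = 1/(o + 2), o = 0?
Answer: -459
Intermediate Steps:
F(y) = 3 (F(y) = 3 - 1*0 = 3 + 0 = 3)
Z = 1/2 (Z = 1/(0 + 2) = 1/2 ≈ 0.50000)
A = 9/2 (A = (3 + 1/2) + (4 - 1*3) = 7/2 + (4 - 3) = 7/2 + 1 = 9/2 ≈ 4.5000)
H(D, a) = 9/2
(-144 + 42)*H(-1, -7) = (-144 + 42)*(9/2) = -102*9/2 = -459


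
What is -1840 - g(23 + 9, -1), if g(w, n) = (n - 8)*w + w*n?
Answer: -1520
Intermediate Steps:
g(w, n) = n*w + w*(-8 + n) (g(w, n) = (-8 + n)*w + n*w = w*(-8 + n) + n*w = n*w + w*(-8 + n))
-1840 - g(23 + 9, -1) = -1840 - 2*(23 + 9)*(-4 - 1) = -1840 - 2*32*(-5) = -1840 - 1*(-320) = -1840 + 320 = -1520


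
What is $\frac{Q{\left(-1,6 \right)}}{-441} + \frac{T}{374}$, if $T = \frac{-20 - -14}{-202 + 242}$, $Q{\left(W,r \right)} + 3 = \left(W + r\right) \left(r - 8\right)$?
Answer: $\frac{95917}{3298680} \approx 0.029077$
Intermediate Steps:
$Q{\left(W,r \right)} = -3 + \left(-8 + r\right) \left(W + r\right)$ ($Q{\left(W,r \right)} = -3 + \left(W + r\right) \left(r - 8\right) = -3 + \left(W + r\right) \left(-8 + r\right) = -3 + \left(-8 + r\right) \left(W + r\right)$)
$T = - \frac{3}{20}$ ($T = \frac{-20 + \left(-62 + 76\right)}{40} = \left(-20 + 14\right) \frac{1}{40} = \left(-6\right) \frac{1}{40} = - \frac{3}{20} \approx -0.15$)
$\frac{Q{\left(-1,6 \right)}}{-441} + \frac{T}{374} = \frac{-3 + 6^{2} - -8 - 48 - 6}{-441} - \frac{3}{20 \cdot 374} = \left(-3 + 36 + 8 - 48 - 6\right) \left(- \frac{1}{441}\right) - \frac{3}{7480} = \left(-13\right) \left(- \frac{1}{441}\right) - \frac{3}{7480} = \frac{13}{441} - \frac{3}{7480} = \frac{95917}{3298680}$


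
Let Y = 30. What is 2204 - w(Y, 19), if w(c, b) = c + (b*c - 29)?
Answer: 1633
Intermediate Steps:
w(c, b) = -29 + c + b*c (w(c, b) = c + (-29 + b*c) = -29 + c + b*c)
2204 - w(Y, 19) = 2204 - (-29 + 30 + 19*30) = 2204 - (-29 + 30 + 570) = 2204 - 1*571 = 2204 - 571 = 1633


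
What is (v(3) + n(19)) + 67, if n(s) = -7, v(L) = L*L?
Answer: 69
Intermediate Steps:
v(L) = L²
(v(3) + n(19)) + 67 = (3² - 7) + 67 = (9 - 7) + 67 = 2 + 67 = 69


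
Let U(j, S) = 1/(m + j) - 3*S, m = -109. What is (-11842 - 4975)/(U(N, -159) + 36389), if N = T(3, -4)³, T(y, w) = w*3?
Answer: -30892829/67722841 ≈ -0.45617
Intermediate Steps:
T(y, w) = 3*w
N = -1728 (N = (3*(-4))³ = (-12)³ = -1728)
U(j, S) = 1/(-109 + j) - 3*S
(-11842 - 4975)/(U(N, -159) + 36389) = (-11842 - 4975)/((1 + 327*(-159) - 3*(-159)*(-1728))/(-109 - 1728) + 36389) = -16817/((1 - 51993 - 824256)/(-1837) + 36389) = -16817/(-1/1837*(-876248) + 36389) = -16817/(876248/1837 + 36389) = -16817/67722841/1837 = -16817*1837/67722841 = -30892829/67722841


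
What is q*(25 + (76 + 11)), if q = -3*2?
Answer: -672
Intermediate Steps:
q = -6
q*(25 + (76 + 11)) = -6*(25 + (76 + 11)) = -6*(25 + 87) = -6*112 = -672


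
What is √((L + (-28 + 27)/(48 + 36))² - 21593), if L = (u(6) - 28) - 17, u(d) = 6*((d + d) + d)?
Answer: I*√124365527/84 ≈ 132.76*I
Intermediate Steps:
u(d) = 18*d (u(d) = 6*(2*d + d) = 6*(3*d) = 18*d)
L = 63 (L = (18*6 - 28) - 17 = (108 - 28) - 17 = 80 - 17 = 63)
√((L + (-28 + 27)/(48 + 36))² - 21593) = √((63 + (-28 + 27)/(48 + 36))² - 21593) = √((63 - 1/84)² - 21593) = √((5291/84)² - 21593) = √(27994681/7056 - 21593) = √(-124365527/7056) = I*√124365527/84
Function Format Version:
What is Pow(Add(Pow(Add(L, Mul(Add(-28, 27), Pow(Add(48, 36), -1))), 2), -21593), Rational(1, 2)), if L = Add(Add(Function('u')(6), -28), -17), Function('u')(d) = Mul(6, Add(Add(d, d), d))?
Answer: Mul(Rational(1, 84), I, Pow(124365527, Rational(1, 2))) ≈ Mul(132.76, I)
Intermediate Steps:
Function('u')(d) = Mul(18, d) (Function('u')(d) = Mul(6, Add(Mul(2, d), d)) = Mul(6, Mul(3, d)) = Mul(18, d))
L = 63 (L = Add(Add(Mul(18, 6), -28), -17) = Add(Add(108, -28), -17) = Add(80, -17) = 63)
Pow(Add(Pow(Add(L, Mul(Add(-28, 27), Pow(Add(48, 36), -1))), 2), -21593), Rational(1, 2)) = Pow(Add(Pow(Add(63, Mul(Add(-28, 27), Pow(Add(48, 36), -1))), 2), -21593), Rational(1, 2)) = Pow(Add(Pow(Add(63, Mul(-1, Pow(84, -1))), 2), -21593), Rational(1, 2)) = Pow(Add(Pow(Add(63, Mul(-1, Rational(1, 84))), 2), -21593), Rational(1, 2)) = Pow(Add(Pow(Add(63, Rational(-1, 84)), 2), -21593), Rational(1, 2)) = Pow(Add(Pow(Rational(5291, 84), 2), -21593), Rational(1, 2)) = Pow(Add(Rational(27994681, 7056), -21593), Rational(1, 2)) = Pow(Rational(-124365527, 7056), Rational(1, 2)) = Mul(Rational(1, 84), I, Pow(124365527, Rational(1, 2)))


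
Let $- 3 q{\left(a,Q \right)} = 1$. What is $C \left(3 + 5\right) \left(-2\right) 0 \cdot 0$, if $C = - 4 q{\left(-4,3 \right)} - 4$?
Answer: $0$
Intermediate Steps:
$q{\left(a,Q \right)} = - \frac{1}{3}$ ($q{\left(a,Q \right)} = \left(- \frac{1}{3}\right) 1 = - \frac{1}{3}$)
$C = - \frac{8}{3}$ ($C = \left(-4\right) \left(- \frac{1}{3}\right) - 4 = \frac{4}{3} - 4 = - \frac{8}{3} \approx -2.6667$)
$C \left(3 + 5\right) \left(-2\right) 0 \cdot 0 = - \frac{8 \left(3 + 5\right)}{3} \left(-2\right) 0 \cdot 0 = \left(- \frac{8}{3}\right) 8 \cdot 0 \cdot 0 = \left(- \frac{64}{3}\right) 0 = 0$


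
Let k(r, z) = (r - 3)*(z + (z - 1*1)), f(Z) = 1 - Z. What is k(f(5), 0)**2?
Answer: 49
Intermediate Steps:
k(r, z) = (-1 + 2*z)*(-3 + r) (k(r, z) = (-3 + r)*(z + (z - 1)) = (-3 + r)*(z + (-1 + z)) = (-3 + r)*(-1 + 2*z) = (-1 + 2*z)*(-3 + r))
k(f(5), 0)**2 = (3 - (1 - 1*5) - 6*0 + 2*(1 - 1*5)*0)**2 = (3 - (1 - 5) + 0 + 2*(1 - 5)*0)**2 = (3 - 1*(-4) + 0 + 2*(-4)*0)**2 = (3 + 4 + 0 + 0)**2 = 7**2 = 49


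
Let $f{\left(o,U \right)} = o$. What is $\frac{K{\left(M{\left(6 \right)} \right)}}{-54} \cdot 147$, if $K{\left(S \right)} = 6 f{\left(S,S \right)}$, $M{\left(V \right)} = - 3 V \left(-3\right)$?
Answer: $-882$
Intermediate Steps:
$M{\left(V \right)} = 9 V$
$K{\left(S \right)} = 6 S$
$\frac{K{\left(M{\left(6 \right)} \right)}}{-54} \cdot 147 = \frac{6 \cdot 9 \cdot 6}{-54} \cdot 147 = 6 \cdot 54 \left(- \frac{1}{54}\right) 147 = 324 \left(- \frac{1}{54}\right) 147 = \left(-6\right) 147 = -882$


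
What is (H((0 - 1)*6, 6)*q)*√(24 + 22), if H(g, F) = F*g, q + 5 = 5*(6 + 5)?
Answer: -1800*√46 ≈ -12208.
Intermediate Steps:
q = 50 (q = -5 + 5*(6 + 5) = -5 + 5*11 = -5 + 55 = 50)
(H((0 - 1)*6, 6)*q)*√(24 + 22) = ((6*((0 - 1)*6))*50)*√(24 + 22) = ((6*(-1*6))*50)*√46 = ((6*(-6))*50)*√46 = (-36*50)*√46 = -1800*√46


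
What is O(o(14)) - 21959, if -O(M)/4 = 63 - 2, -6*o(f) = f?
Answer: -22203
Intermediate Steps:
o(f) = -f/6
O(M) = -244 (O(M) = -4*(63 - 2) = -4*61 = -244)
O(o(14)) - 21959 = -244 - 21959 = -22203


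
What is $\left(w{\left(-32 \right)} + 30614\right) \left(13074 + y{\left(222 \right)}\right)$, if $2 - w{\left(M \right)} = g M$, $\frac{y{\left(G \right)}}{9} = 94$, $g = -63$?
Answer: $398112000$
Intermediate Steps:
$y{\left(G \right)} = 846$ ($y{\left(G \right)} = 9 \cdot 94 = 846$)
$w{\left(M \right)} = 2 + 63 M$ ($w{\left(M \right)} = 2 - - 63 M = 2 + 63 M$)
$\left(w{\left(-32 \right)} + 30614\right) \left(13074 + y{\left(222 \right)}\right) = \left(\left(2 + 63 \left(-32\right)\right) + 30614\right) \left(13074 + 846\right) = \left(\left(2 - 2016\right) + 30614\right) 13920 = \left(-2014 + 30614\right) 13920 = 28600 \cdot 13920 = 398112000$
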